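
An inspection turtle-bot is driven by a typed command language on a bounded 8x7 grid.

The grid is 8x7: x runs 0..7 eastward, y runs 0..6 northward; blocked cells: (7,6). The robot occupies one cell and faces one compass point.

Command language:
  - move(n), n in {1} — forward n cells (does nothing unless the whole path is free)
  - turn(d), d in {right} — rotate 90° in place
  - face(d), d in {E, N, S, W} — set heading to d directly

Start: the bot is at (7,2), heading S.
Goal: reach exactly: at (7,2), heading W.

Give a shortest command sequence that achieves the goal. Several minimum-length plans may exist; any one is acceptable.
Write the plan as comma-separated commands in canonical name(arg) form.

turn(right)

from: at (7,2), heading S
t=1 turn(right) ⇒ at (7,2), heading W
no 0-step plan works, so 1 is optimal.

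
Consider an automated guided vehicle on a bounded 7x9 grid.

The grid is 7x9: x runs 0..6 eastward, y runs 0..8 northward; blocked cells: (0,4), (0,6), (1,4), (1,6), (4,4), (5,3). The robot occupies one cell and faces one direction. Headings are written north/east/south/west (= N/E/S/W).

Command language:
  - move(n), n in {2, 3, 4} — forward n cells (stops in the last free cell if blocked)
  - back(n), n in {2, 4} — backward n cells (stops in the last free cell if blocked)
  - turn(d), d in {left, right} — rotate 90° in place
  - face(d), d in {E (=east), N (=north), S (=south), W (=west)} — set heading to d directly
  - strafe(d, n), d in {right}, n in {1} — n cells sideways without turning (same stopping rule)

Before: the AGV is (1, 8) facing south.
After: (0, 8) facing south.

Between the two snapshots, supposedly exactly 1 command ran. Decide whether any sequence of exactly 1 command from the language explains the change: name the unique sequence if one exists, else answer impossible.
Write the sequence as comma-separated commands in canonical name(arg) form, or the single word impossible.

key: heading stays S — the single command does not turn
begin: (1, 8) facing south
1. strafe(right, 1) → (0, 8) facing south
all 12 alternatives checked — unique.

strafe(right, 1)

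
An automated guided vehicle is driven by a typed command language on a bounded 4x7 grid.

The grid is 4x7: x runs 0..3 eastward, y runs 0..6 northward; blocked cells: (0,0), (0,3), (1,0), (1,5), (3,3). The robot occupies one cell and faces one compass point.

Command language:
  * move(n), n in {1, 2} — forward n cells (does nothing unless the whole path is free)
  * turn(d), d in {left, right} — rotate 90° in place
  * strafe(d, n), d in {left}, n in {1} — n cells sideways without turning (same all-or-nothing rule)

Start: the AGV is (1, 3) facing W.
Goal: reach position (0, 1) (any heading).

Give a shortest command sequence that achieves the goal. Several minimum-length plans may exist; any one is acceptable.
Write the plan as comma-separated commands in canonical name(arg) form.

strafe(left, 1), strafe(left, 1), move(1)

start: (1, 3) facing W
[1] after strafe(left, 1): (1, 2) facing W
[2] after strafe(left, 1): (1, 1) facing W
[3] after move(1): (0, 1) facing W
minimal: 3 command(s), checked below 3.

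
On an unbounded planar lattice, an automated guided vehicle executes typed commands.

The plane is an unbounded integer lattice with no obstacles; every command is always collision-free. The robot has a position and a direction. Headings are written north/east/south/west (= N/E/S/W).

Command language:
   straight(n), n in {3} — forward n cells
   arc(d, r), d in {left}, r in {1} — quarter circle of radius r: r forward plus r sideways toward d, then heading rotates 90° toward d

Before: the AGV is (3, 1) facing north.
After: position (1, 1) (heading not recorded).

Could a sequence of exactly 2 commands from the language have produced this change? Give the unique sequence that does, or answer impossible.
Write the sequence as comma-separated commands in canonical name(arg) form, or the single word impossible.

arc(left, 1), arc(left, 1)

from: (3, 1) facing north
t=1 arc(left, 1) ⇒ (2, 2) facing west
t=2 arc(left, 1) ⇒ (1, 1) facing south
uniquely the one of 4 2-step routes that fits.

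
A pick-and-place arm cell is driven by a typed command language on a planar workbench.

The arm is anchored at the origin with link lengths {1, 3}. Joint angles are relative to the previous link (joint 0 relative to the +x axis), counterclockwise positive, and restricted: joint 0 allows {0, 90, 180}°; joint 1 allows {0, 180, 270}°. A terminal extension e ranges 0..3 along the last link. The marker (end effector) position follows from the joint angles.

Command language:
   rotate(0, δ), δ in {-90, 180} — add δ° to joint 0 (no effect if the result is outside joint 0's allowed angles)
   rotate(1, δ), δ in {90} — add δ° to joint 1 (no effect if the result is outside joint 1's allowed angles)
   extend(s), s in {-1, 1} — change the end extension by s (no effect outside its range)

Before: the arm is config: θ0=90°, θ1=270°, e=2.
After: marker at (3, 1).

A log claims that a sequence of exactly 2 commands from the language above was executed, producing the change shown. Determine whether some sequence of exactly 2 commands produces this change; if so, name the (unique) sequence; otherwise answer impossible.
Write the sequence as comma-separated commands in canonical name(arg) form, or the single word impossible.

extend(-1), extend(-1)

begin: config: θ0=90°, θ1=270°, e=2
[1] after extend(-1): config: θ0=90°, θ1=270°, e=1
[2] after extend(-1): config: θ0=90°, θ1=270°, e=0
no rival 2-sequence matches.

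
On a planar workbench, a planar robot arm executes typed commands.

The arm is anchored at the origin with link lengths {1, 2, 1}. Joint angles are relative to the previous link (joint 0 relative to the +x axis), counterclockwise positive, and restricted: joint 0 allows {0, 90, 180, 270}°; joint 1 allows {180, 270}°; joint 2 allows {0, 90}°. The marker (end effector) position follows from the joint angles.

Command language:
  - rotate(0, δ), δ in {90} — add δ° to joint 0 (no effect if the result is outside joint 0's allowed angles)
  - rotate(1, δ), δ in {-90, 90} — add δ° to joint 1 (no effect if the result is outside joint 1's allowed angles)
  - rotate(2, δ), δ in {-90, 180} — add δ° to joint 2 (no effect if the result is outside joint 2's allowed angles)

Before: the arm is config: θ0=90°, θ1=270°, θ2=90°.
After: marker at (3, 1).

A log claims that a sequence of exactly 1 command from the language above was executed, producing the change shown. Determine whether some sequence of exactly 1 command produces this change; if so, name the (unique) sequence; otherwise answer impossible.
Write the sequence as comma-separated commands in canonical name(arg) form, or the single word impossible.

rotate(2, -90)

start: config: θ0=90°, θ1=270°, θ2=90°
[1] after rotate(2, -90): config: θ0=90°, θ1=270°, θ2=0°
uniquely the one of 5 1-step routes that fits.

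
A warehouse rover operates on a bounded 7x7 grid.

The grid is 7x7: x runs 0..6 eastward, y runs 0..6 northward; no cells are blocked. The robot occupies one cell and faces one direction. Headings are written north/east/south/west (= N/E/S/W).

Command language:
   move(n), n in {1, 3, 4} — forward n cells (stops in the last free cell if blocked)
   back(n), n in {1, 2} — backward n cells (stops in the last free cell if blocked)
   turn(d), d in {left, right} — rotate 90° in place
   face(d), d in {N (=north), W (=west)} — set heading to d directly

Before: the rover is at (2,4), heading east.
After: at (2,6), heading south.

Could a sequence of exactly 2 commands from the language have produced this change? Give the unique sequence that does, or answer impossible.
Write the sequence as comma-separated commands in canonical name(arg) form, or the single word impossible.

key: cell and facing (now S) both changed — the 2 commands mix motion and turning
begin: at (2,4), heading east
t=1 turn(right) ⇒ at (2,4), heading south
t=2 back(2) ⇒ at (2,6), heading south
no rival 2-sequence matches.

turn(right), back(2)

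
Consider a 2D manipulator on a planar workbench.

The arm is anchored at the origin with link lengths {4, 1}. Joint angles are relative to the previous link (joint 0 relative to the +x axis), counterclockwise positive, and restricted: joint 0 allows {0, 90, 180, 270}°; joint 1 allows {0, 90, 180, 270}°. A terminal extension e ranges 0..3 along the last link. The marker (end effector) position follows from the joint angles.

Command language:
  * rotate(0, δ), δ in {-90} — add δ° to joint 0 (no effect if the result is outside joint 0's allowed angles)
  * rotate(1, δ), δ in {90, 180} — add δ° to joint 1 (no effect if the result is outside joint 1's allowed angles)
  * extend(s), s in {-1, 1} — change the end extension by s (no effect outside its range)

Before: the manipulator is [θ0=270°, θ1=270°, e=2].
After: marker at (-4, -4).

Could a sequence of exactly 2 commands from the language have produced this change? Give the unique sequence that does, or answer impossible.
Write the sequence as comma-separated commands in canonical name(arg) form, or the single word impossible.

initial: [θ0=270°, θ1=270°, e=2]
t=1 extend(1) ⇒ [θ0=270°, θ1=270°, e=3]
t=2 extend(1) ⇒ [θ0=270°, θ1=270°, e=3]
no rival 2-sequence matches.

extend(1), extend(1)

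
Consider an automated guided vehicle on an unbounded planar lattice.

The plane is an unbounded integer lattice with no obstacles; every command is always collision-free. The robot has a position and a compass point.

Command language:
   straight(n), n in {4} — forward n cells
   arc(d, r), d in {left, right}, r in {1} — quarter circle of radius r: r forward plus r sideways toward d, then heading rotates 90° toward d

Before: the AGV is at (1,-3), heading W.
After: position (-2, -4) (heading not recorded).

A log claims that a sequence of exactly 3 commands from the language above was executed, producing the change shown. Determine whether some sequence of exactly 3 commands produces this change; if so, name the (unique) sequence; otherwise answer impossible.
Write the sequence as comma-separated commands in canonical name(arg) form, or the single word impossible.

arc(left, 1), arc(right, 1), arc(right, 1)

key: order matters: swapping arc(left, 1) and arc(right, 1) lands elsewhere
from: at (1,-3), heading W
[1] after arc(left, 1): at (0,-4), heading S
[2] after arc(right, 1): at (-1,-5), heading W
[3] after arc(right, 1): at (-2,-4), heading N
uniquely the one of 27 3-step routes that fits.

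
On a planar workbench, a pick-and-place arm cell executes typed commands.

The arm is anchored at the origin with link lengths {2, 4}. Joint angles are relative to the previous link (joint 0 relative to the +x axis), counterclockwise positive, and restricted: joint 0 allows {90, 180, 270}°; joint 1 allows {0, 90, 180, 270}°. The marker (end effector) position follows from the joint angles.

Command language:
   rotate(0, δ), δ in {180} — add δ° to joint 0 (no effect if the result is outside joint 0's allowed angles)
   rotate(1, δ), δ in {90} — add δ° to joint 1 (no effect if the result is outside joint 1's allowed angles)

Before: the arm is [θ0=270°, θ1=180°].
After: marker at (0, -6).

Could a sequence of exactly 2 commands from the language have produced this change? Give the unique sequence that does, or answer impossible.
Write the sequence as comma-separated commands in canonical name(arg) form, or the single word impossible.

rotate(1, 90), rotate(1, 90)

t0: [θ0=270°, θ1=180°]
1. rotate(1, 90) → [θ0=270°, θ1=270°]
2. rotate(1, 90) → [θ0=270°, θ1=0°]
no other 2-command option fits: unique.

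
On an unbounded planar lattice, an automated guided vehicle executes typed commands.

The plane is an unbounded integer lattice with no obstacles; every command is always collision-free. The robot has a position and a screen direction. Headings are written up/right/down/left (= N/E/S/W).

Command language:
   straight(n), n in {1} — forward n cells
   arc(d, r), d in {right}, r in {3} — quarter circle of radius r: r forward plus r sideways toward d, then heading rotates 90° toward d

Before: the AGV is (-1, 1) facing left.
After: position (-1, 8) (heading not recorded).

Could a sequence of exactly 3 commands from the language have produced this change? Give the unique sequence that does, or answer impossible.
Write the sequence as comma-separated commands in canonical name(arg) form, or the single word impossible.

arc(right, 3), straight(1), arc(right, 3)

start: (-1, 1) facing left
1. arc(right, 3) → (-4, 4) facing up
2. straight(1) → (-4, 5) facing up
3. arc(right, 3) → (-1, 8) facing right
uniquely the one of 8 3-step routes that fits.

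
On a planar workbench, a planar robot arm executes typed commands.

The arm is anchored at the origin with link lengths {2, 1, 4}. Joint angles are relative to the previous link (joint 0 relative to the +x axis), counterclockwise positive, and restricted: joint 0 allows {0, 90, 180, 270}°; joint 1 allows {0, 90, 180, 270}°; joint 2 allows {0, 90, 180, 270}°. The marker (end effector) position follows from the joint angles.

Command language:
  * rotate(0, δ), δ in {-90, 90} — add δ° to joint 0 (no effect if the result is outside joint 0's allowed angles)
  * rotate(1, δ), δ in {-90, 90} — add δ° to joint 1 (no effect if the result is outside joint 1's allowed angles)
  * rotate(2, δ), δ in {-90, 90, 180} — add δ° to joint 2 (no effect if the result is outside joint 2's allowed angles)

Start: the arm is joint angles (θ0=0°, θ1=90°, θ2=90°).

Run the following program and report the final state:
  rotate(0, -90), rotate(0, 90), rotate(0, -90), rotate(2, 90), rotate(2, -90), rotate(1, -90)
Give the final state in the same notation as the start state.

joint angles (θ0=270°, θ1=0°, θ2=90°)

initial: joint angles (θ0=0°, θ1=90°, θ2=90°)
step 1 (rotate(0, -90)): joint angles (θ0=270°, θ1=90°, θ2=90°)
step 2 (rotate(0, 90)): joint angles (θ0=0°, θ1=90°, θ2=90°)
step 3 (rotate(0, -90)): joint angles (θ0=270°, θ1=90°, θ2=90°)
step 4 (rotate(2, 90)): joint angles (θ0=270°, θ1=90°, θ2=180°)
step 5 (rotate(2, -90)): joint angles (θ0=270°, θ1=90°, θ2=90°)
step 6 (rotate(1, -90)): joint angles (θ0=270°, θ1=0°, θ2=90°)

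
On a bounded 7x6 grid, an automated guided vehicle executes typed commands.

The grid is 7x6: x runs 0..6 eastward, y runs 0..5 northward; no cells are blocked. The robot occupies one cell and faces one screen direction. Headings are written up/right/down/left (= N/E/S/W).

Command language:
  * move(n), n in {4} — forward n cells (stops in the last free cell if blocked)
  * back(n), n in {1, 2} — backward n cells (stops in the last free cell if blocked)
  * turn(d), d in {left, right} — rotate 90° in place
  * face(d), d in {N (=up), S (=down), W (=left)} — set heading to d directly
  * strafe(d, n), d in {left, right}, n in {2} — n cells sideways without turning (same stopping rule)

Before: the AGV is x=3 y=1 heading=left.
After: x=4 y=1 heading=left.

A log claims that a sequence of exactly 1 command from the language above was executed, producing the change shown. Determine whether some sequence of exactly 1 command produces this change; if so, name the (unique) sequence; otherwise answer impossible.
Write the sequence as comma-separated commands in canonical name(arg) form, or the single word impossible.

back(1)

key: still facing W — the one step turns nothing
from: x=3 y=1 heading=left
1. back(1) → x=4 y=1 heading=left
no other 1-command option fits: unique.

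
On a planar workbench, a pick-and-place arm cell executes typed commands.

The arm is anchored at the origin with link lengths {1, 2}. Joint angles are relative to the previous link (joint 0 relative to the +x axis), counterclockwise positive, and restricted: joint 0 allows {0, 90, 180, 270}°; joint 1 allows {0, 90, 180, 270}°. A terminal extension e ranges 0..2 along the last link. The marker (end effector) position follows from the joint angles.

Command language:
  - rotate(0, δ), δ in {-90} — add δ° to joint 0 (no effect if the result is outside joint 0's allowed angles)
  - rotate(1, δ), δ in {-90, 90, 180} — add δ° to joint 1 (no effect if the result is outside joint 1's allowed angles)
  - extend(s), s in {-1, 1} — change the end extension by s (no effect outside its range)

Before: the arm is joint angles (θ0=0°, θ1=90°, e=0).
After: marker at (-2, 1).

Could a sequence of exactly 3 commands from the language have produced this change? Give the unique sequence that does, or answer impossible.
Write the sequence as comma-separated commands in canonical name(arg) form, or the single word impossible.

rotate(0, -90), rotate(0, -90), rotate(0, -90)

initial: joint angles (θ0=0°, θ1=90°, e=0)
t=1 rotate(0, -90) ⇒ joint angles (θ0=270°, θ1=90°, e=0)
t=2 rotate(0, -90) ⇒ joint angles (θ0=180°, θ1=90°, e=0)
t=3 rotate(0, -90) ⇒ joint angles (θ0=90°, θ1=90°, e=0)
no other 3-command option fits: unique.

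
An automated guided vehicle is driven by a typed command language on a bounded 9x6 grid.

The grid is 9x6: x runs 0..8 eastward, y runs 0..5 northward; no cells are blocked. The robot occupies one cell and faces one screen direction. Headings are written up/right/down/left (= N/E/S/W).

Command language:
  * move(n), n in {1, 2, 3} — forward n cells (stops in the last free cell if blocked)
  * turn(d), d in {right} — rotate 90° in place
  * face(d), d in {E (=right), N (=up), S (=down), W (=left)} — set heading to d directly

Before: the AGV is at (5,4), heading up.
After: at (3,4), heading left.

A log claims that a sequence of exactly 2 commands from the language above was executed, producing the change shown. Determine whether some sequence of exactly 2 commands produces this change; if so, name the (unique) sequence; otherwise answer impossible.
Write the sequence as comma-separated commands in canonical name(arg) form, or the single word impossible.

key: running move(2) before face(W) would end elsewhere — order is forced
t0: at (5,4), heading up
step 1 (face(W)): at (5,4), heading left
step 2 (move(2)): at (3,4), heading left
all 64 alternatives checked — unique.

face(W), move(2)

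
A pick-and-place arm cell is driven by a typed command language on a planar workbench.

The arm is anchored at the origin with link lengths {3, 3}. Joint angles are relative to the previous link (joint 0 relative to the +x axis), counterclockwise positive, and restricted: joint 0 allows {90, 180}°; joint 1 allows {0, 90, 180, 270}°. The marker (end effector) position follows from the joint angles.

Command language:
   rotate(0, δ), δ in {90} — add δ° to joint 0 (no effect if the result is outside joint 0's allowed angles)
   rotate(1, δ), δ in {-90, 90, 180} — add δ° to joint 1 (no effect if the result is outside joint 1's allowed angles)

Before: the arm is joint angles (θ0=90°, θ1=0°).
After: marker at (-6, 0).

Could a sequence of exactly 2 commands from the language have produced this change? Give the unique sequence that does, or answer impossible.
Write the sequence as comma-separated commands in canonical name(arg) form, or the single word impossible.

begin: joint angles (θ0=90°, θ1=0°)
step 1 (rotate(0, 90)): joint angles (θ0=180°, θ1=0°)
step 2 (rotate(0, 90)): joint angles (θ0=180°, θ1=0°)
no rival 2-sequence matches.

rotate(0, 90), rotate(0, 90)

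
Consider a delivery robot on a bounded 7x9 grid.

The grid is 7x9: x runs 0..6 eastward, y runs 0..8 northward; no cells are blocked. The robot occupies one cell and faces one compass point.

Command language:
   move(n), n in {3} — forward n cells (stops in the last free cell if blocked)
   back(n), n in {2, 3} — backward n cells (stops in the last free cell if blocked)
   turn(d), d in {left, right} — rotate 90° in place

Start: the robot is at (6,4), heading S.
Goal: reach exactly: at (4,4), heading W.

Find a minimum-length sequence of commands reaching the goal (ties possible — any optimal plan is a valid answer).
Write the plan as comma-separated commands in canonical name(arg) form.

turn(left), back(2), turn(left), turn(left)

begin: at (6,4), heading S
[1] after turn(left): at (6,4), heading E
[2] after back(2): at (4,4), heading E
[3] after turn(left): at (4,4), heading N
[4] after turn(left): at (4,4), heading W
no 3-step plan works, so 4 is optimal.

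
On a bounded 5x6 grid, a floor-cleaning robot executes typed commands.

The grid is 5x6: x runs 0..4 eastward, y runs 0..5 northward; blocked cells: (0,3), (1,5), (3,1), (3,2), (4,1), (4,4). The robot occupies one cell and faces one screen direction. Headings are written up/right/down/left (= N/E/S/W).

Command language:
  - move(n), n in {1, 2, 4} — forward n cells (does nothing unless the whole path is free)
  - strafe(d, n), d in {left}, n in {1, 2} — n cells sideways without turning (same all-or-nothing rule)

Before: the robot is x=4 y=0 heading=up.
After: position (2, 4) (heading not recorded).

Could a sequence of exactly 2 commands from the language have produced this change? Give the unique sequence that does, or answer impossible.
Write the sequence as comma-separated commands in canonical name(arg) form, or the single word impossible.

strafe(left, 2), move(4)

key: running move(4) before strafe(left, 2) would end elsewhere — order is forced
t0: x=4 y=0 heading=up
[1] after strafe(left, 2): x=2 y=0 heading=up
[2] after move(4): x=2 y=4 heading=up
no other 2-command option fits: unique.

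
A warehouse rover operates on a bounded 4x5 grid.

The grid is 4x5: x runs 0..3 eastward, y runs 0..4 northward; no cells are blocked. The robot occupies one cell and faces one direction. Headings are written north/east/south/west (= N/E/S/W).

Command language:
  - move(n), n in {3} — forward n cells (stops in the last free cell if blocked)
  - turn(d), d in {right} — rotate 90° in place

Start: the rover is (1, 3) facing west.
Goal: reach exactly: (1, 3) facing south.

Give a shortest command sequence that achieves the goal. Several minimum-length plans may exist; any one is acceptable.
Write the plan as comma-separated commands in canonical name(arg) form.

initial: (1, 3) facing west
[1] after turn(right): (1, 3) facing north
[2] after turn(right): (1, 3) facing east
[3] after turn(right): (1, 3) facing south
shorter routes all fall short; 3 is best.

turn(right), turn(right), turn(right)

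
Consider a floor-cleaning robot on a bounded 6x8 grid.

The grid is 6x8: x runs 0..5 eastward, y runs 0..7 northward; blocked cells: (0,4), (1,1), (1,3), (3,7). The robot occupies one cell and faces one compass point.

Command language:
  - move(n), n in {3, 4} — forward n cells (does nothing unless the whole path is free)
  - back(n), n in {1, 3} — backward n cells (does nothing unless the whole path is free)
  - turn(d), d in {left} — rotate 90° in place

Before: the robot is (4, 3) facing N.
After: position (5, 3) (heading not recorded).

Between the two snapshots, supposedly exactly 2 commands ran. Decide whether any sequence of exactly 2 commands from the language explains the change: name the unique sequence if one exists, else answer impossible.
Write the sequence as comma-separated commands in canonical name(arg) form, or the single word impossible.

turn(left), back(1)

key: order matters: swapping turn(left) and back(1) lands elsewhere
t0: (4, 3) facing N
step 1 (turn(left)): (4, 3) facing W
step 2 (back(1)): (5, 3) facing W
no rival 2-sequence matches.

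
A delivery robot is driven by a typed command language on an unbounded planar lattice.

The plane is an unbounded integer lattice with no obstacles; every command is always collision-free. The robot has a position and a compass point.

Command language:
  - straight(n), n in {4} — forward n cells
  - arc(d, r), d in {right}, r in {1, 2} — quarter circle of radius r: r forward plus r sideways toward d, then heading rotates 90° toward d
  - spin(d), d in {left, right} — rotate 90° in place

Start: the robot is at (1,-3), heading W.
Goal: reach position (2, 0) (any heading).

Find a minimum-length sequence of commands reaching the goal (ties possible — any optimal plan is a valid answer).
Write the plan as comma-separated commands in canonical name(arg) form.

begin: at (1,-3), heading W
[1] after arc(right, 1): at (0,-2), heading N
[2] after arc(right, 2): at (2,0), heading E
minimal: 2 command(s), checked below 2.

arc(right, 1), arc(right, 2)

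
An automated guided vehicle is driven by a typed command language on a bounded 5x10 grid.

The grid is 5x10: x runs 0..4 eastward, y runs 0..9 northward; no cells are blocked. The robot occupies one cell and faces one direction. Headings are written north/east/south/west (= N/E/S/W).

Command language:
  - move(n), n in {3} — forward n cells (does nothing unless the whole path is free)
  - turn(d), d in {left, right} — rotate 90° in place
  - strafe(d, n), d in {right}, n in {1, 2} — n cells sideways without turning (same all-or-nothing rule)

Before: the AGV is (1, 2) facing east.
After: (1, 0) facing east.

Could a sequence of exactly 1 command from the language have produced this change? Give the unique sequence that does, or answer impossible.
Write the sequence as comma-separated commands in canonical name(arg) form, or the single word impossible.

key: still facing E — the one step turns nothing
start: (1, 2) facing east
step 1 (strafe(right, 2)): (1, 0) facing east
uniquely the one of 5 1-step routes that fits.

strafe(right, 2)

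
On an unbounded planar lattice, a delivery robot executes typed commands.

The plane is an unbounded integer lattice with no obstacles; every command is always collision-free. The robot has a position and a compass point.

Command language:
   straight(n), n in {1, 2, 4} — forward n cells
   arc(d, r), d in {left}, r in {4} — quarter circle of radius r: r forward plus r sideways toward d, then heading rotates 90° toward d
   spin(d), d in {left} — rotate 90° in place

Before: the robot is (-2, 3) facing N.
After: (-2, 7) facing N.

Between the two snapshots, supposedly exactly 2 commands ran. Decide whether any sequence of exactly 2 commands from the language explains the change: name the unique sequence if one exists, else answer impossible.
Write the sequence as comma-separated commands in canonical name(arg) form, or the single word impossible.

straight(2), straight(2)

key: heading stays N — no command in the sequence turns
t0: (-2, 3) facing N
step 1 (straight(2)): (-2, 5) facing N
step 2 (straight(2)): (-2, 7) facing N
uniquely the one of 25 2-step routes that fits.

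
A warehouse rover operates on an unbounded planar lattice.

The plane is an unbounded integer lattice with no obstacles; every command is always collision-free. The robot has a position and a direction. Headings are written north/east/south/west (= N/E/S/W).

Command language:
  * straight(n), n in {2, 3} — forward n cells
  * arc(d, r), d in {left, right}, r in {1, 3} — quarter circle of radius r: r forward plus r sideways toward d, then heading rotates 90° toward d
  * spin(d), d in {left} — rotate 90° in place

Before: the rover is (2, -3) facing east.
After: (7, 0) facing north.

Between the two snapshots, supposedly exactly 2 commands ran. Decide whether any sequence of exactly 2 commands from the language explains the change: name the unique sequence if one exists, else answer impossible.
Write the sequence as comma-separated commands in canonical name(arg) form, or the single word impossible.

straight(2), arc(left, 3)

key: order matters: swapping straight(2) and arc(left, 3) lands elsewhere
from: (2, -3) facing east
[1] after straight(2): (4, -3) facing east
[2] after arc(left, 3): (7, 0) facing north
no other 2-command option fits: unique.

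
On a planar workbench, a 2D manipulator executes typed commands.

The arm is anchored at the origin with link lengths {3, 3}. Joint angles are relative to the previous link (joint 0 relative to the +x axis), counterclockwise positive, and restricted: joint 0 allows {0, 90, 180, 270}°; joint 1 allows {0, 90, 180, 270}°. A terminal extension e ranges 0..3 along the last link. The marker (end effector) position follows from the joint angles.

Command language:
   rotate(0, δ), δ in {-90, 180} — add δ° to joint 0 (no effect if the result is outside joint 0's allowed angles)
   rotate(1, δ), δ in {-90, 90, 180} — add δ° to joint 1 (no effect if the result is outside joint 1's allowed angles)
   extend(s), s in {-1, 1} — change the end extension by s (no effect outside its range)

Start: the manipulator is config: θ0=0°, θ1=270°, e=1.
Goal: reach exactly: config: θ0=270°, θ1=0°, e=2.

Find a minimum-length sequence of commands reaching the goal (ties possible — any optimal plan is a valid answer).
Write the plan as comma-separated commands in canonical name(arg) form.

rotate(0, -90), rotate(1, 90), extend(1)

from: config: θ0=0°, θ1=270°, e=1
step 1 (rotate(0, -90)): config: θ0=270°, θ1=270°, e=1
step 2 (rotate(1, 90)): config: θ0=270°, θ1=0°, e=1
step 3 (extend(1)): config: θ0=270°, θ1=0°, e=2
minimal: 3 command(s), checked below 3.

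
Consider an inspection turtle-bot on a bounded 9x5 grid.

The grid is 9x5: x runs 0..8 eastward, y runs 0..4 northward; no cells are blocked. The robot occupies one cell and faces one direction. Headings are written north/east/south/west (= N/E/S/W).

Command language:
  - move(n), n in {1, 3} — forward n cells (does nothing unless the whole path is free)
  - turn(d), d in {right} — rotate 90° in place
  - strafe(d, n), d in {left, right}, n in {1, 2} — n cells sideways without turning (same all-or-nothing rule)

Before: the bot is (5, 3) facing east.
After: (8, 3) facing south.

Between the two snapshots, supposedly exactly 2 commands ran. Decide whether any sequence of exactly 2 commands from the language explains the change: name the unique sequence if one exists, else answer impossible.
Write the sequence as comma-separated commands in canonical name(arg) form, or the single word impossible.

key: position moved to (8,3) AND the heading swung to S — translation plus rotation needed
initial: (5, 3) facing east
1. move(3) → (8, 3) facing east
2. turn(right) → (8, 3) facing south
no other 2-command option fits: unique.

move(3), turn(right)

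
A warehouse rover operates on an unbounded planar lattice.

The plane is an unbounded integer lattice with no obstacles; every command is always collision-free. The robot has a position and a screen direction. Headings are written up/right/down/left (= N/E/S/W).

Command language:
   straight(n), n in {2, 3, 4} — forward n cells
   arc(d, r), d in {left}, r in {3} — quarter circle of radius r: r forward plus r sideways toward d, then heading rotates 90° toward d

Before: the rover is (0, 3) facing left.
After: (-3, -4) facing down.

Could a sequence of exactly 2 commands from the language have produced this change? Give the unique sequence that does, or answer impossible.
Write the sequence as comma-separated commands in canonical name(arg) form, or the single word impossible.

arc(left, 3), straight(4)

key: order matters: swapping arc(left, 3) and straight(4) lands elsewhere
t0: (0, 3) facing left
step 1 (arc(left, 3)): (-3, 0) facing down
step 2 (straight(4)): (-3, -4) facing down
all 16 alternatives checked — unique.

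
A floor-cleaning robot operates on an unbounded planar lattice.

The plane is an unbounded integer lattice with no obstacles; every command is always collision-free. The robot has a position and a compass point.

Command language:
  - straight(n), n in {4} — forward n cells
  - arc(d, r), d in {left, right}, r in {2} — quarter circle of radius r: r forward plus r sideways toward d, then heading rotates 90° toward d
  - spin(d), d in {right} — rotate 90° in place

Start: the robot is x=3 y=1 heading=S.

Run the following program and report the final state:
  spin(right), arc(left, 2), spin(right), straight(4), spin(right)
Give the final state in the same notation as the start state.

x=-3 y=-1 heading=N

initial: x=3 y=1 heading=S
1. spin(right) → x=3 y=1 heading=W
2. arc(left, 2) → x=1 y=-1 heading=S
3. spin(right) → x=1 y=-1 heading=W
4. straight(4) → x=-3 y=-1 heading=W
5. spin(right) → x=-3 y=-1 heading=N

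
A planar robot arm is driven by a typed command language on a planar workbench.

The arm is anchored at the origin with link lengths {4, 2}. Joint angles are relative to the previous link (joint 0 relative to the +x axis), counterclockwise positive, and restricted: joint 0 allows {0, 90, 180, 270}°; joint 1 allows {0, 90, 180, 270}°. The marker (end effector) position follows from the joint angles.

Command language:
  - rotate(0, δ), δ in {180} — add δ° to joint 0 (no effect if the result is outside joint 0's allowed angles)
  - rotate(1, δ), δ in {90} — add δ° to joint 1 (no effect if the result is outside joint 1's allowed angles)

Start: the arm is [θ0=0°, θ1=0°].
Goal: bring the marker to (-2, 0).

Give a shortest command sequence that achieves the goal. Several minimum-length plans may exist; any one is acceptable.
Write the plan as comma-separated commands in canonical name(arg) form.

rotate(1, 90), rotate(1, 90), rotate(0, 180)

from: [θ0=0°, θ1=0°]
1. rotate(1, 90) → [θ0=0°, θ1=90°]
2. rotate(1, 90) → [θ0=0°, θ1=180°]
3. rotate(0, 180) → [θ0=180°, θ1=180°]
no 2-step plan works, so 3 is optimal.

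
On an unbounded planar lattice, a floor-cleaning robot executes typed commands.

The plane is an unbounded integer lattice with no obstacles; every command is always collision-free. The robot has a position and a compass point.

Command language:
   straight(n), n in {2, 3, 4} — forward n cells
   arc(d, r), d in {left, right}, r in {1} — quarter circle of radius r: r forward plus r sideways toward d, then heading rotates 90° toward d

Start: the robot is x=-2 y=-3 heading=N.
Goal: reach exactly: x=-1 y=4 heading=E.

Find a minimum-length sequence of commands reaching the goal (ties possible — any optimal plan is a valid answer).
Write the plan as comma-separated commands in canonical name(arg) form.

from: x=-2 y=-3 heading=N
step 1 (straight(4)): x=-2 y=1 heading=N
step 2 (straight(2)): x=-2 y=3 heading=N
step 3 (arc(right, 1)): x=-1 y=4 heading=E
shorter routes all fall short; 3 is best.

straight(4), straight(2), arc(right, 1)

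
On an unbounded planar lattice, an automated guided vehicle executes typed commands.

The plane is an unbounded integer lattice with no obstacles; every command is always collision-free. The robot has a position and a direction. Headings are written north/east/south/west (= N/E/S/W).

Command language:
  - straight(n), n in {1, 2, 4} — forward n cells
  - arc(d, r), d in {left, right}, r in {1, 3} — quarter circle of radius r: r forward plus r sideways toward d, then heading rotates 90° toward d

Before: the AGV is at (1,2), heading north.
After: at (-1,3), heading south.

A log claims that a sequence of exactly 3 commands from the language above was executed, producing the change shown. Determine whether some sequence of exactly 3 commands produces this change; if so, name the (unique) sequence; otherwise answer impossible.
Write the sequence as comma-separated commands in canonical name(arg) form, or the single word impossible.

key: position moved to (-1,3) AND the heading swung to S — translation plus rotation needed
t0: at (1,2), heading north
[1] after straight(1): at (1,3), heading north
[2] after arc(left, 1): at (0,4), heading west
[3] after arc(left, 1): at (-1,3), heading south
all 343 alternatives checked — unique.

straight(1), arc(left, 1), arc(left, 1)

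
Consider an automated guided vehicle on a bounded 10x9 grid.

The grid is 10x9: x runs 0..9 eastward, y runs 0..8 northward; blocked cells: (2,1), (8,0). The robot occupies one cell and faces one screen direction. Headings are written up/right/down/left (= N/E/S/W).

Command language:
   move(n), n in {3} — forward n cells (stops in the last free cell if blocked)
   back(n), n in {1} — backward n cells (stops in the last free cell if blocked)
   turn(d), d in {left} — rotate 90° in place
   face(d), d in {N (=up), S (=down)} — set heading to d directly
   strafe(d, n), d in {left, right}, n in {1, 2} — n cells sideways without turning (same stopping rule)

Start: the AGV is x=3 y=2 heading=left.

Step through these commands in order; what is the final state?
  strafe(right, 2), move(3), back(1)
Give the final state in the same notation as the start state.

x=1 y=4 heading=left

t0: x=3 y=2 heading=left
t=1 strafe(right, 2) ⇒ x=3 y=4 heading=left
t=2 move(3) ⇒ x=0 y=4 heading=left
t=3 back(1) ⇒ x=1 y=4 heading=left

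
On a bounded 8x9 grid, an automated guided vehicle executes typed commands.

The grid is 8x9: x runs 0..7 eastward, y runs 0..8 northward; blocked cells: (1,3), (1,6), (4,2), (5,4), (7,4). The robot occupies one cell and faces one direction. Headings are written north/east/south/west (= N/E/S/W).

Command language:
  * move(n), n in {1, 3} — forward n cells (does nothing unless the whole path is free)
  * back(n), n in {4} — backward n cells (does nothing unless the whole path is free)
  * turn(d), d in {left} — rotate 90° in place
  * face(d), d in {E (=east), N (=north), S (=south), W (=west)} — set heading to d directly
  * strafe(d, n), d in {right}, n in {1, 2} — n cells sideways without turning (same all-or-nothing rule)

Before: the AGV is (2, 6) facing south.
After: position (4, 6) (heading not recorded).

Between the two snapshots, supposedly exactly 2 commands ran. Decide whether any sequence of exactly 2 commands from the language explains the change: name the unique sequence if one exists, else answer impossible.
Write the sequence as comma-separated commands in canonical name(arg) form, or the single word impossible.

key: order matters: swapping face(N) and strafe(right, 2) lands elsewhere
start: (2, 6) facing south
[1] after face(N): (2, 6) facing north
[2] after strafe(right, 2): (4, 6) facing north
no rival 2-sequence matches.

face(N), strafe(right, 2)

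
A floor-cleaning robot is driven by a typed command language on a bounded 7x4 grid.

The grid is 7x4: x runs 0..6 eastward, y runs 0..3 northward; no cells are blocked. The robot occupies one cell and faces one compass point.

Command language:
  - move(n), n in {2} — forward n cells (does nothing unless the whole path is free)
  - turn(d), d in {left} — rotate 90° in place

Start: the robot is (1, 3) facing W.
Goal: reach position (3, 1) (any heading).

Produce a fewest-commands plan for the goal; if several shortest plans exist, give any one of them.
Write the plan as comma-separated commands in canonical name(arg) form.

turn(left), move(2), turn(left), move(2)

start: (1, 3) facing W
1. turn(left) → (1, 3) facing S
2. move(2) → (1, 1) facing S
3. turn(left) → (1, 1) facing E
4. move(2) → (3, 1) facing E
nothing shorter than 4 reaches the goal.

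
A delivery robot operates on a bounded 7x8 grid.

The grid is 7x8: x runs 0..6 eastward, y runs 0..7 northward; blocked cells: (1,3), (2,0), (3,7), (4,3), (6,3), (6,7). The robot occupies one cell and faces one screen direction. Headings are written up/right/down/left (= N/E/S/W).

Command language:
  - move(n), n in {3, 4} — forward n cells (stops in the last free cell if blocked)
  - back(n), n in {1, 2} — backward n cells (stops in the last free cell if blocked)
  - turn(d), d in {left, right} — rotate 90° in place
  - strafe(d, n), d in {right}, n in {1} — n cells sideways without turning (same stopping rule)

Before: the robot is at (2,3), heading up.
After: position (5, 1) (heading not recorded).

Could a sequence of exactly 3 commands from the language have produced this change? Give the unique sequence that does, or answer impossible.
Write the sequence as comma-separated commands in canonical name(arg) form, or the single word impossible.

back(2), turn(right), move(3)

key: order matters: swapping back(2) and move(3) lands elsewhere
from: at (2,3), heading up
1. back(2) → at (2,1), heading up
2. turn(right) → at (2,1), heading right
3. move(3) → at (5,1), heading right
no other 3-command option fits: unique.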